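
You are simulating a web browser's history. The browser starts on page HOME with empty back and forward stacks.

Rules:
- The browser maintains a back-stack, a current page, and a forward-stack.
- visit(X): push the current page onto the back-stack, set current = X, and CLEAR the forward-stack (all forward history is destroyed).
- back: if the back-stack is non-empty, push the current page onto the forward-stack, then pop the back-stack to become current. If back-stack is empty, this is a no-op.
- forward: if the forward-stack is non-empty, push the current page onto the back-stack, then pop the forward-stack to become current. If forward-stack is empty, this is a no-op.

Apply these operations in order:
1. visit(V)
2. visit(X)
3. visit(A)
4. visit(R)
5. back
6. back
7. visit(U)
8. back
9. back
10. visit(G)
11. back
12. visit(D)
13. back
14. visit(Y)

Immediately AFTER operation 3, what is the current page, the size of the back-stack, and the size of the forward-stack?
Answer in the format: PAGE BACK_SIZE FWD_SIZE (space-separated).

After 1 (visit(V)): cur=V back=1 fwd=0
After 2 (visit(X)): cur=X back=2 fwd=0
After 3 (visit(A)): cur=A back=3 fwd=0

A 3 0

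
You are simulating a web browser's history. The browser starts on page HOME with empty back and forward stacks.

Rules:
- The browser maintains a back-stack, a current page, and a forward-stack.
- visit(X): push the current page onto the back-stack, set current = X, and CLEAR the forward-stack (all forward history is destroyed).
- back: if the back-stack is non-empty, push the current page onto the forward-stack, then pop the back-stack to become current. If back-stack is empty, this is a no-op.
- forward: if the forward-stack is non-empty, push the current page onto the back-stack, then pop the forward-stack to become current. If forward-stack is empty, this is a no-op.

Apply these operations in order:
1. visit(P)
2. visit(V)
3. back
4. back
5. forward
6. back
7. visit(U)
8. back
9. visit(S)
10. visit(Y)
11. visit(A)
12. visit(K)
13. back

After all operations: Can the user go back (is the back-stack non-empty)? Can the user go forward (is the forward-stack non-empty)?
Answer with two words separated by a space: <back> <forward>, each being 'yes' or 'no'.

After 1 (visit(P)): cur=P back=1 fwd=0
After 2 (visit(V)): cur=V back=2 fwd=0
After 3 (back): cur=P back=1 fwd=1
After 4 (back): cur=HOME back=0 fwd=2
After 5 (forward): cur=P back=1 fwd=1
After 6 (back): cur=HOME back=0 fwd=2
After 7 (visit(U)): cur=U back=1 fwd=0
After 8 (back): cur=HOME back=0 fwd=1
After 9 (visit(S)): cur=S back=1 fwd=0
After 10 (visit(Y)): cur=Y back=2 fwd=0
After 11 (visit(A)): cur=A back=3 fwd=0
After 12 (visit(K)): cur=K back=4 fwd=0
After 13 (back): cur=A back=3 fwd=1

Answer: yes yes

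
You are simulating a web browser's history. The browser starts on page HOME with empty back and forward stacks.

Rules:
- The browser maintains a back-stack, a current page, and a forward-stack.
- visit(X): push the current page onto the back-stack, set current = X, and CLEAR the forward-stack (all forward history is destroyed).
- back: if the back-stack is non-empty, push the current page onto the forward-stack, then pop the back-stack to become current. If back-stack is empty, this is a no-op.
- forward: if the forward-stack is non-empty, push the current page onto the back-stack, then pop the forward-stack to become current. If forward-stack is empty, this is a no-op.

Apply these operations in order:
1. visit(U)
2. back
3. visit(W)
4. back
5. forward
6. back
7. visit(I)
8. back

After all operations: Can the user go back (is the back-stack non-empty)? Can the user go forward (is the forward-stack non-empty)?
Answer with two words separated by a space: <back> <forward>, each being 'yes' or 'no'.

After 1 (visit(U)): cur=U back=1 fwd=0
After 2 (back): cur=HOME back=0 fwd=1
After 3 (visit(W)): cur=W back=1 fwd=0
After 4 (back): cur=HOME back=0 fwd=1
After 5 (forward): cur=W back=1 fwd=0
After 6 (back): cur=HOME back=0 fwd=1
After 7 (visit(I)): cur=I back=1 fwd=0
After 8 (back): cur=HOME back=0 fwd=1

Answer: no yes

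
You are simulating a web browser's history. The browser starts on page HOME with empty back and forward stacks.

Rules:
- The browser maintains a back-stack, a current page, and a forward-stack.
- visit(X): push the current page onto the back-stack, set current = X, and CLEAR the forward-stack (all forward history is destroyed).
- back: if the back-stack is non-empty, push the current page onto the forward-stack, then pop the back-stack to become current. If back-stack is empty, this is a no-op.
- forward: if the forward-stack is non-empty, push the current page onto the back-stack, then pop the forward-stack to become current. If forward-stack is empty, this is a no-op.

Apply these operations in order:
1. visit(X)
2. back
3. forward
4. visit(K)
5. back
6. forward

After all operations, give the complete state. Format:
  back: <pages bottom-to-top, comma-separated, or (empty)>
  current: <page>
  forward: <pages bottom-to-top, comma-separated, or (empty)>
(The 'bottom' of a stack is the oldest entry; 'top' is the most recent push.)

Answer: back: HOME,X
current: K
forward: (empty)

Derivation:
After 1 (visit(X)): cur=X back=1 fwd=0
After 2 (back): cur=HOME back=0 fwd=1
After 3 (forward): cur=X back=1 fwd=0
After 4 (visit(K)): cur=K back=2 fwd=0
After 5 (back): cur=X back=1 fwd=1
After 6 (forward): cur=K back=2 fwd=0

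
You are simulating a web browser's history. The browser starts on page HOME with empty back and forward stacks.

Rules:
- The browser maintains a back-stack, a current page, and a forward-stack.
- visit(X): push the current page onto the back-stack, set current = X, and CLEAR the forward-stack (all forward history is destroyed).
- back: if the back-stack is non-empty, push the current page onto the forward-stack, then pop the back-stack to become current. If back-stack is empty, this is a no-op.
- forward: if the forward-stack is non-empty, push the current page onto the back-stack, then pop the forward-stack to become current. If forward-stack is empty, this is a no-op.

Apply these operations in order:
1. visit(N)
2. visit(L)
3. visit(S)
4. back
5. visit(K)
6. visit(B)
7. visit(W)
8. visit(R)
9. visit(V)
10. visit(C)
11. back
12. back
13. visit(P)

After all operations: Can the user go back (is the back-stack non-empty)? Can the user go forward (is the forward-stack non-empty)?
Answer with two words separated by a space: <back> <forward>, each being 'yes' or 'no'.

Answer: yes no

Derivation:
After 1 (visit(N)): cur=N back=1 fwd=0
After 2 (visit(L)): cur=L back=2 fwd=0
After 3 (visit(S)): cur=S back=3 fwd=0
After 4 (back): cur=L back=2 fwd=1
After 5 (visit(K)): cur=K back=3 fwd=0
After 6 (visit(B)): cur=B back=4 fwd=0
After 7 (visit(W)): cur=W back=5 fwd=0
After 8 (visit(R)): cur=R back=6 fwd=0
After 9 (visit(V)): cur=V back=7 fwd=0
After 10 (visit(C)): cur=C back=8 fwd=0
After 11 (back): cur=V back=7 fwd=1
After 12 (back): cur=R back=6 fwd=2
After 13 (visit(P)): cur=P back=7 fwd=0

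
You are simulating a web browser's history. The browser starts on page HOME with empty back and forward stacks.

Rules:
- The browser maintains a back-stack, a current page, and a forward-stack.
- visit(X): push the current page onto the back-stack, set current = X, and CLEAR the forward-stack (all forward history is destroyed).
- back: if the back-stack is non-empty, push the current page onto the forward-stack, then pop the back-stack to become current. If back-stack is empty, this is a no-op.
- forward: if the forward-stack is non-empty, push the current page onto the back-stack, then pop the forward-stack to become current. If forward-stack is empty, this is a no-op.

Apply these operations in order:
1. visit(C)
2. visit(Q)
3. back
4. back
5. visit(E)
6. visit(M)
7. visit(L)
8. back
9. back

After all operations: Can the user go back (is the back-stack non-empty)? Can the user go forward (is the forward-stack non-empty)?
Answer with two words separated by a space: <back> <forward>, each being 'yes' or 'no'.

After 1 (visit(C)): cur=C back=1 fwd=0
After 2 (visit(Q)): cur=Q back=2 fwd=0
After 3 (back): cur=C back=1 fwd=1
After 4 (back): cur=HOME back=0 fwd=2
After 5 (visit(E)): cur=E back=1 fwd=0
After 6 (visit(M)): cur=M back=2 fwd=0
After 7 (visit(L)): cur=L back=3 fwd=0
After 8 (back): cur=M back=2 fwd=1
After 9 (back): cur=E back=1 fwd=2

Answer: yes yes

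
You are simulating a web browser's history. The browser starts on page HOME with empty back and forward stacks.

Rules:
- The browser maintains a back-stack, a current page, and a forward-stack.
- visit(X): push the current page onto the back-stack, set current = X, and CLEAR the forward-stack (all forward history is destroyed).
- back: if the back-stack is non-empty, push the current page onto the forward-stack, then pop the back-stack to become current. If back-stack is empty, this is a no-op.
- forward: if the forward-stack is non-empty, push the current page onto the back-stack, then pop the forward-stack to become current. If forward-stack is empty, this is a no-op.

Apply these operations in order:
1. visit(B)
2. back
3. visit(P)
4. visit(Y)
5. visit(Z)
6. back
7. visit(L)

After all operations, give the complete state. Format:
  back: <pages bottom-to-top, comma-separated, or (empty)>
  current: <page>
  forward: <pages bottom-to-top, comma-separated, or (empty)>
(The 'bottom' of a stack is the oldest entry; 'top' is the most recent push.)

After 1 (visit(B)): cur=B back=1 fwd=0
After 2 (back): cur=HOME back=0 fwd=1
After 3 (visit(P)): cur=P back=1 fwd=0
After 4 (visit(Y)): cur=Y back=2 fwd=0
After 5 (visit(Z)): cur=Z back=3 fwd=0
After 6 (back): cur=Y back=2 fwd=1
After 7 (visit(L)): cur=L back=3 fwd=0

Answer: back: HOME,P,Y
current: L
forward: (empty)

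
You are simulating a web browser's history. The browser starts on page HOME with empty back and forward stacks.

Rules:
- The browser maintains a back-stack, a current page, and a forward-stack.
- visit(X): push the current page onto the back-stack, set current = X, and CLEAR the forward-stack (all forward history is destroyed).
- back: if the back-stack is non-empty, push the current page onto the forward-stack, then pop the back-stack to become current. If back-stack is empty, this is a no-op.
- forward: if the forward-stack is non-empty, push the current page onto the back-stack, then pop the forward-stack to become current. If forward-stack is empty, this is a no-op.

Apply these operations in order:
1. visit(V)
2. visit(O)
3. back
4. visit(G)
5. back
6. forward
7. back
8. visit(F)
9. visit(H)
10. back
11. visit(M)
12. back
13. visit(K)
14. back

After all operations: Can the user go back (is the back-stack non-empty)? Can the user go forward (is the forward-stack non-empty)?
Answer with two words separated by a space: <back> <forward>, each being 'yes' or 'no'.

After 1 (visit(V)): cur=V back=1 fwd=0
After 2 (visit(O)): cur=O back=2 fwd=0
After 3 (back): cur=V back=1 fwd=1
After 4 (visit(G)): cur=G back=2 fwd=0
After 5 (back): cur=V back=1 fwd=1
After 6 (forward): cur=G back=2 fwd=0
After 7 (back): cur=V back=1 fwd=1
After 8 (visit(F)): cur=F back=2 fwd=0
After 9 (visit(H)): cur=H back=3 fwd=0
After 10 (back): cur=F back=2 fwd=1
After 11 (visit(M)): cur=M back=3 fwd=0
After 12 (back): cur=F back=2 fwd=1
After 13 (visit(K)): cur=K back=3 fwd=0
After 14 (back): cur=F back=2 fwd=1

Answer: yes yes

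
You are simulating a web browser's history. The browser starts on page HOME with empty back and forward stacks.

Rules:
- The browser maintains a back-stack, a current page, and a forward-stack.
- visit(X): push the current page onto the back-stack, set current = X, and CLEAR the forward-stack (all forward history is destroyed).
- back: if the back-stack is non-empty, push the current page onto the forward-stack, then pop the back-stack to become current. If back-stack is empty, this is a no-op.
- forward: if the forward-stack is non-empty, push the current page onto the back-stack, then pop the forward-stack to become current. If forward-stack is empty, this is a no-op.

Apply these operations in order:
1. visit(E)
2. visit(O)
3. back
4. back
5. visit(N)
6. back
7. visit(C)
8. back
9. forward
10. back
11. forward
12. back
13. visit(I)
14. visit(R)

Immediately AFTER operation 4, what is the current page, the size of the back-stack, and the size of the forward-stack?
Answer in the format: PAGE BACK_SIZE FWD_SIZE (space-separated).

After 1 (visit(E)): cur=E back=1 fwd=0
After 2 (visit(O)): cur=O back=2 fwd=0
After 3 (back): cur=E back=1 fwd=1
After 4 (back): cur=HOME back=0 fwd=2

HOME 0 2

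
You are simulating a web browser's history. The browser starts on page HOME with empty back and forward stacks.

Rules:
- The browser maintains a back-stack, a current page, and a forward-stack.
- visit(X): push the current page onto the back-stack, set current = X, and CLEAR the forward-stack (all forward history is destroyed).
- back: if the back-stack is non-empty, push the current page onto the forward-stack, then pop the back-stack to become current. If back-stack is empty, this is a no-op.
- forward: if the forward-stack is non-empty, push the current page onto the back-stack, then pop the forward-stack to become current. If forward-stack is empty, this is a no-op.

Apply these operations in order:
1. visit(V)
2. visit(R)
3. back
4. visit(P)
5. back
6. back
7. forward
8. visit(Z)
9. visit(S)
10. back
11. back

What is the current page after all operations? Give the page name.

After 1 (visit(V)): cur=V back=1 fwd=0
After 2 (visit(R)): cur=R back=2 fwd=0
After 3 (back): cur=V back=1 fwd=1
After 4 (visit(P)): cur=P back=2 fwd=0
After 5 (back): cur=V back=1 fwd=1
After 6 (back): cur=HOME back=0 fwd=2
After 7 (forward): cur=V back=1 fwd=1
After 8 (visit(Z)): cur=Z back=2 fwd=0
After 9 (visit(S)): cur=S back=3 fwd=0
After 10 (back): cur=Z back=2 fwd=1
After 11 (back): cur=V back=1 fwd=2

Answer: V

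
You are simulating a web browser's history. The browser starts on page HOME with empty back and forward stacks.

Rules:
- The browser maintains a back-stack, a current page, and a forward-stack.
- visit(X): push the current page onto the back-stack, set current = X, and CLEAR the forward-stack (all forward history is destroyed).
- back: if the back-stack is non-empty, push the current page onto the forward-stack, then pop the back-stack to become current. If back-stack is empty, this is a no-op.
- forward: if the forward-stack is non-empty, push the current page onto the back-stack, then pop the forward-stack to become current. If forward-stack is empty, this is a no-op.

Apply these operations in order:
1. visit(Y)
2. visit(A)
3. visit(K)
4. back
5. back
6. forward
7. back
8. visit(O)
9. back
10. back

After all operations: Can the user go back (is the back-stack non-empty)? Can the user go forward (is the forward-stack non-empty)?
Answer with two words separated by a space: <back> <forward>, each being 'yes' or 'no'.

After 1 (visit(Y)): cur=Y back=1 fwd=0
After 2 (visit(A)): cur=A back=2 fwd=0
After 3 (visit(K)): cur=K back=3 fwd=0
After 4 (back): cur=A back=2 fwd=1
After 5 (back): cur=Y back=1 fwd=2
After 6 (forward): cur=A back=2 fwd=1
After 7 (back): cur=Y back=1 fwd=2
After 8 (visit(O)): cur=O back=2 fwd=0
After 9 (back): cur=Y back=1 fwd=1
After 10 (back): cur=HOME back=0 fwd=2

Answer: no yes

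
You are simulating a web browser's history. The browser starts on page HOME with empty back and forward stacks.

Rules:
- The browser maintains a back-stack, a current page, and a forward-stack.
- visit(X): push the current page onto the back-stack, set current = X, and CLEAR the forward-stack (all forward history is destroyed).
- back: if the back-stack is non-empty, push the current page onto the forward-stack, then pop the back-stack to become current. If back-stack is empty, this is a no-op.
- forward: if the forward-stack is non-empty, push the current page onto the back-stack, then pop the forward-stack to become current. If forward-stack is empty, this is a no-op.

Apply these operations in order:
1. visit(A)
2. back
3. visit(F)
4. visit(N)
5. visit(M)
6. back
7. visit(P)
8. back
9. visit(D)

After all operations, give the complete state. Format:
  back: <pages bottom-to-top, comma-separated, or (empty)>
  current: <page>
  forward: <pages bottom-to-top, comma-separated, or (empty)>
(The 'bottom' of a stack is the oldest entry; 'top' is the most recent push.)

After 1 (visit(A)): cur=A back=1 fwd=0
After 2 (back): cur=HOME back=0 fwd=1
After 3 (visit(F)): cur=F back=1 fwd=0
After 4 (visit(N)): cur=N back=2 fwd=0
After 5 (visit(M)): cur=M back=3 fwd=0
After 6 (back): cur=N back=2 fwd=1
After 7 (visit(P)): cur=P back=3 fwd=0
After 8 (back): cur=N back=2 fwd=1
After 9 (visit(D)): cur=D back=3 fwd=0

Answer: back: HOME,F,N
current: D
forward: (empty)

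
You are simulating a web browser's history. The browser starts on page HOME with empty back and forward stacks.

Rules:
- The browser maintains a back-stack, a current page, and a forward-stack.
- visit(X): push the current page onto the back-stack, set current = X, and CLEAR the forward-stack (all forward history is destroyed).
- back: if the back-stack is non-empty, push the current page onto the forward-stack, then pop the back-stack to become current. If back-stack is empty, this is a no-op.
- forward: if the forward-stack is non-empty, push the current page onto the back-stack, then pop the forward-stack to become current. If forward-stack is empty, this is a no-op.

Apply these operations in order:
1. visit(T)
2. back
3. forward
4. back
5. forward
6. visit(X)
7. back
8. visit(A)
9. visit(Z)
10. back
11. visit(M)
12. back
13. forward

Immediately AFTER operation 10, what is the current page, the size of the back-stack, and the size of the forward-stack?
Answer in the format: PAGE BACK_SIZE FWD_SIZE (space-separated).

After 1 (visit(T)): cur=T back=1 fwd=0
After 2 (back): cur=HOME back=0 fwd=1
After 3 (forward): cur=T back=1 fwd=0
After 4 (back): cur=HOME back=0 fwd=1
After 5 (forward): cur=T back=1 fwd=0
After 6 (visit(X)): cur=X back=2 fwd=0
After 7 (back): cur=T back=1 fwd=1
After 8 (visit(A)): cur=A back=2 fwd=0
After 9 (visit(Z)): cur=Z back=3 fwd=0
After 10 (back): cur=A back=2 fwd=1

A 2 1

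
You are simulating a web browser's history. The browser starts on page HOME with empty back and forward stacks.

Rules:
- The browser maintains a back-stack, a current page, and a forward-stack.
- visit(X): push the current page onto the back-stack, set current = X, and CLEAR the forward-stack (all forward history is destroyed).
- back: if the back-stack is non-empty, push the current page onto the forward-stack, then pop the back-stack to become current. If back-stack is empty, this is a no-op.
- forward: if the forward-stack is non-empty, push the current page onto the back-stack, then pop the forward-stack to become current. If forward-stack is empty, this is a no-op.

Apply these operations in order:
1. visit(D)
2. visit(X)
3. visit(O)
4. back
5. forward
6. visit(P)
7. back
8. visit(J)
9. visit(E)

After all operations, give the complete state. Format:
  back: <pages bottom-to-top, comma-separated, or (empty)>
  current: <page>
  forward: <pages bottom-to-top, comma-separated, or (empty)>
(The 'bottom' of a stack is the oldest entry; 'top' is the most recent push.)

Answer: back: HOME,D,X,O,J
current: E
forward: (empty)

Derivation:
After 1 (visit(D)): cur=D back=1 fwd=0
After 2 (visit(X)): cur=X back=2 fwd=0
After 3 (visit(O)): cur=O back=3 fwd=0
After 4 (back): cur=X back=2 fwd=1
After 5 (forward): cur=O back=3 fwd=0
After 6 (visit(P)): cur=P back=4 fwd=0
After 7 (back): cur=O back=3 fwd=1
After 8 (visit(J)): cur=J back=4 fwd=0
After 9 (visit(E)): cur=E back=5 fwd=0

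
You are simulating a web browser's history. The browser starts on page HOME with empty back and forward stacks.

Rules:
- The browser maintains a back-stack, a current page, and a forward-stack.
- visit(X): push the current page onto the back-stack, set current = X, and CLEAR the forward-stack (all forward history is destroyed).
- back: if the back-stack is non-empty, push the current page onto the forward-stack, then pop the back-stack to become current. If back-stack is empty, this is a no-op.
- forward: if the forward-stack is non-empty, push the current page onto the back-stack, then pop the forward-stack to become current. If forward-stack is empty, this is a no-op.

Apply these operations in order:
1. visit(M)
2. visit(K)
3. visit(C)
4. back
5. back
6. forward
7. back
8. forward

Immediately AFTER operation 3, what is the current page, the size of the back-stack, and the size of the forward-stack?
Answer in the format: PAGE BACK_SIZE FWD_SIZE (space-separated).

After 1 (visit(M)): cur=M back=1 fwd=0
After 2 (visit(K)): cur=K back=2 fwd=0
After 3 (visit(C)): cur=C back=3 fwd=0

C 3 0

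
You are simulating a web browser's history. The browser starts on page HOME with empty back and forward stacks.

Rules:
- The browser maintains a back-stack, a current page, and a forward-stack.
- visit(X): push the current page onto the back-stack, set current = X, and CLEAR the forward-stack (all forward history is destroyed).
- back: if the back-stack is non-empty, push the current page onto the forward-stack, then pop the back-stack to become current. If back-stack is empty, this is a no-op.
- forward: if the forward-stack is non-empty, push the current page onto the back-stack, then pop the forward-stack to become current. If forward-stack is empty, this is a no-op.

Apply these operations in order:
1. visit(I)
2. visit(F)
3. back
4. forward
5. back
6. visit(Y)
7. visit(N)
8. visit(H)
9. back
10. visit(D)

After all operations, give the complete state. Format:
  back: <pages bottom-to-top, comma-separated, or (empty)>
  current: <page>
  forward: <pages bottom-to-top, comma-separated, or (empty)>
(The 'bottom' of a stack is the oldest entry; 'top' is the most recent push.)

Answer: back: HOME,I,Y,N
current: D
forward: (empty)

Derivation:
After 1 (visit(I)): cur=I back=1 fwd=0
After 2 (visit(F)): cur=F back=2 fwd=0
After 3 (back): cur=I back=1 fwd=1
After 4 (forward): cur=F back=2 fwd=0
After 5 (back): cur=I back=1 fwd=1
After 6 (visit(Y)): cur=Y back=2 fwd=0
After 7 (visit(N)): cur=N back=3 fwd=0
After 8 (visit(H)): cur=H back=4 fwd=0
After 9 (back): cur=N back=3 fwd=1
After 10 (visit(D)): cur=D back=4 fwd=0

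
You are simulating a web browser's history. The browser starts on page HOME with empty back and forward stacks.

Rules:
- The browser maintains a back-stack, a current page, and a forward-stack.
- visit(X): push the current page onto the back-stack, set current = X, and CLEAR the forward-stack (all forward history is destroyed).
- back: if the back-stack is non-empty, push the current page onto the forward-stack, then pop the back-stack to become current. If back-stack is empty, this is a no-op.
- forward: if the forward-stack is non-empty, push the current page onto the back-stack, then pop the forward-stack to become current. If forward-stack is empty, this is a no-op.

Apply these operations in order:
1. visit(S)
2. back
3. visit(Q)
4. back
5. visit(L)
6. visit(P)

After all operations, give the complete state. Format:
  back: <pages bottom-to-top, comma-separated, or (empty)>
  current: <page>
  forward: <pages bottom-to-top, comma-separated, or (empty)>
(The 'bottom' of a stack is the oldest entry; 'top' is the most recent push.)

After 1 (visit(S)): cur=S back=1 fwd=0
After 2 (back): cur=HOME back=0 fwd=1
After 3 (visit(Q)): cur=Q back=1 fwd=0
After 4 (back): cur=HOME back=0 fwd=1
After 5 (visit(L)): cur=L back=1 fwd=0
After 6 (visit(P)): cur=P back=2 fwd=0

Answer: back: HOME,L
current: P
forward: (empty)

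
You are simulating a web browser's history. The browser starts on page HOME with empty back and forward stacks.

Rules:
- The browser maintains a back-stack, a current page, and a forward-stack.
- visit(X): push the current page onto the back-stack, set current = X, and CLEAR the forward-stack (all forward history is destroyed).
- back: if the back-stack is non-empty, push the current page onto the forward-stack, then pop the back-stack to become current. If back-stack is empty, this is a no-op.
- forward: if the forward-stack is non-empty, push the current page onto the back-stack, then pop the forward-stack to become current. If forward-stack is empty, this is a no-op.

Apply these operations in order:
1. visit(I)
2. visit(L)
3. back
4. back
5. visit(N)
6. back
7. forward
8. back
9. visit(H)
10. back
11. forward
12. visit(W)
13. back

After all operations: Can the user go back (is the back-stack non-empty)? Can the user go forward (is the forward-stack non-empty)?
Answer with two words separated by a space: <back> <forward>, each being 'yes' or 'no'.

After 1 (visit(I)): cur=I back=1 fwd=0
After 2 (visit(L)): cur=L back=2 fwd=0
After 3 (back): cur=I back=1 fwd=1
After 4 (back): cur=HOME back=0 fwd=2
After 5 (visit(N)): cur=N back=1 fwd=0
After 6 (back): cur=HOME back=0 fwd=1
After 7 (forward): cur=N back=1 fwd=0
After 8 (back): cur=HOME back=0 fwd=1
After 9 (visit(H)): cur=H back=1 fwd=0
After 10 (back): cur=HOME back=0 fwd=1
After 11 (forward): cur=H back=1 fwd=0
After 12 (visit(W)): cur=W back=2 fwd=0
After 13 (back): cur=H back=1 fwd=1

Answer: yes yes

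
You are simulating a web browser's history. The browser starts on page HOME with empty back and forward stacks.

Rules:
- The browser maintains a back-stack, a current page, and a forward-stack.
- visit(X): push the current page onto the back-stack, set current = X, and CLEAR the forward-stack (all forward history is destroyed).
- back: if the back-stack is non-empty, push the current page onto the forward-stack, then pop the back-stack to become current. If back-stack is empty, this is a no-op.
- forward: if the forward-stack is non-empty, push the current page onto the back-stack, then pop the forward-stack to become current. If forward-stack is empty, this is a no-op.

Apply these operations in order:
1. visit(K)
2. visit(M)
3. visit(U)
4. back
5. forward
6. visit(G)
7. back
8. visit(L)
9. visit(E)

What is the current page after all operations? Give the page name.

Answer: E

Derivation:
After 1 (visit(K)): cur=K back=1 fwd=0
After 2 (visit(M)): cur=M back=2 fwd=0
After 3 (visit(U)): cur=U back=3 fwd=0
After 4 (back): cur=M back=2 fwd=1
After 5 (forward): cur=U back=3 fwd=0
After 6 (visit(G)): cur=G back=4 fwd=0
After 7 (back): cur=U back=3 fwd=1
After 8 (visit(L)): cur=L back=4 fwd=0
After 9 (visit(E)): cur=E back=5 fwd=0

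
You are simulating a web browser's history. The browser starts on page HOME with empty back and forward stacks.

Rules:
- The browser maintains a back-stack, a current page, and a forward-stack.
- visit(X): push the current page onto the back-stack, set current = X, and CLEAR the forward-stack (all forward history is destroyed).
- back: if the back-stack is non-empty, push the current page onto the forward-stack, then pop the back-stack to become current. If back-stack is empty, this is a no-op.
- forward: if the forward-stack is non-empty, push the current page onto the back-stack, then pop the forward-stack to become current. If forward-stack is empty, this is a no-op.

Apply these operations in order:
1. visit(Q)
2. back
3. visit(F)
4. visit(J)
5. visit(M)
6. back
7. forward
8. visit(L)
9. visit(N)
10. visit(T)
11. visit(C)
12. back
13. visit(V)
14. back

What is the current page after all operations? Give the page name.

After 1 (visit(Q)): cur=Q back=1 fwd=0
After 2 (back): cur=HOME back=0 fwd=1
After 3 (visit(F)): cur=F back=1 fwd=0
After 4 (visit(J)): cur=J back=2 fwd=0
After 5 (visit(M)): cur=M back=3 fwd=0
After 6 (back): cur=J back=2 fwd=1
After 7 (forward): cur=M back=3 fwd=0
After 8 (visit(L)): cur=L back=4 fwd=0
After 9 (visit(N)): cur=N back=5 fwd=0
After 10 (visit(T)): cur=T back=6 fwd=0
After 11 (visit(C)): cur=C back=7 fwd=0
After 12 (back): cur=T back=6 fwd=1
After 13 (visit(V)): cur=V back=7 fwd=0
After 14 (back): cur=T back=6 fwd=1

Answer: T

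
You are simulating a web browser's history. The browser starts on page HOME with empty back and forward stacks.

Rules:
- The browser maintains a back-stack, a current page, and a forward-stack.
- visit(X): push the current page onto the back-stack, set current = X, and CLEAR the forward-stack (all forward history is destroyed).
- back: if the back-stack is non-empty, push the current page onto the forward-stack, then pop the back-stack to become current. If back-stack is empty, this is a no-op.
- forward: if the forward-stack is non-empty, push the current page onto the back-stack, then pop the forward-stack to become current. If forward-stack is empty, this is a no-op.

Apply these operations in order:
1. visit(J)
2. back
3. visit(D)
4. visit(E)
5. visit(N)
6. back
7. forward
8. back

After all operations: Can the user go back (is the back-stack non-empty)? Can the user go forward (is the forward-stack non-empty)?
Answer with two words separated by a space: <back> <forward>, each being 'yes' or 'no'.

Answer: yes yes

Derivation:
After 1 (visit(J)): cur=J back=1 fwd=0
After 2 (back): cur=HOME back=0 fwd=1
After 3 (visit(D)): cur=D back=1 fwd=0
After 4 (visit(E)): cur=E back=2 fwd=0
After 5 (visit(N)): cur=N back=3 fwd=0
After 6 (back): cur=E back=2 fwd=1
After 7 (forward): cur=N back=3 fwd=0
After 8 (back): cur=E back=2 fwd=1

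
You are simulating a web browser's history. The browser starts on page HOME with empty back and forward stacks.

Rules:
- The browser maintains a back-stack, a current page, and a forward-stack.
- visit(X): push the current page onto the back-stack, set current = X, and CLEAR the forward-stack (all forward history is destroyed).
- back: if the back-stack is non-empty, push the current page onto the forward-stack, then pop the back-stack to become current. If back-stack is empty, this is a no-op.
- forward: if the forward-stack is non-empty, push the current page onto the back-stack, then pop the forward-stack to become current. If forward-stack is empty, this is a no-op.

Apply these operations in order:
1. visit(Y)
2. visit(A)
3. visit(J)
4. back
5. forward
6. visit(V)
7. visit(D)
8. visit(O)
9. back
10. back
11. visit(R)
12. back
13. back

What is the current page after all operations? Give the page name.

Answer: J

Derivation:
After 1 (visit(Y)): cur=Y back=1 fwd=0
After 2 (visit(A)): cur=A back=2 fwd=0
After 3 (visit(J)): cur=J back=3 fwd=0
After 4 (back): cur=A back=2 fwd=1
After 5 (forward): cur=J back=3 fwd=0
After 6 (visit(V)): cur=V back=4 fwd=0
After 7 (visit(D)): cur=D back=5 fwd=0
After 8 (visit(O)): cur=O back=6 fwd=0
After 9 (back): cur=D back=5 fwd=1
After 10 (back): cur=V back=4 fwd=2
After 11 (visit(R)): cur=R back=5 fwd=0
After 12 (back): cur=V back=4 fwd=1
After 13 (back): cur=J back=3 fwd=2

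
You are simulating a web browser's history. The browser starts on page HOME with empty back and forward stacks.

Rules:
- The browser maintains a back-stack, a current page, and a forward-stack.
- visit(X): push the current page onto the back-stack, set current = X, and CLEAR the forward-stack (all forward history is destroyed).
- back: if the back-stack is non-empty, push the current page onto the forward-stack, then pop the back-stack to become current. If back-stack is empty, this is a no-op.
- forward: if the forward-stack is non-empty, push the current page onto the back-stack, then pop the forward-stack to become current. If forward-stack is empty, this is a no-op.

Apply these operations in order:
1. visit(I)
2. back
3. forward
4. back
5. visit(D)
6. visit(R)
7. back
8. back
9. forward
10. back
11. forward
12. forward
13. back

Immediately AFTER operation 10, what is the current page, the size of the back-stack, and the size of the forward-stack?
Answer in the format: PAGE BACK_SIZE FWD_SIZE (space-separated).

After 1 (visit(I)): cur=I back=1 fwd=0
After 2 (back): cur=HOME back=0 fwd=1
After 3 (forward): cur=I back=1 fwd=0
After 4 (back): cur=HOME back=0 fwd=1
After 5 (visit(D)): cur=D back=1 fwd=0
After 6 (visit(R)): cur=R back=2 fwd=0
After 7 (back): cur=D back=1 fwd=1
After 8 (back): cur=HOME back=0 fwd=2
After 9 (forward): cur=D back=1 fwd=1
After 10 (back): cur=HOME back=0 fwd=2

HOME 0 2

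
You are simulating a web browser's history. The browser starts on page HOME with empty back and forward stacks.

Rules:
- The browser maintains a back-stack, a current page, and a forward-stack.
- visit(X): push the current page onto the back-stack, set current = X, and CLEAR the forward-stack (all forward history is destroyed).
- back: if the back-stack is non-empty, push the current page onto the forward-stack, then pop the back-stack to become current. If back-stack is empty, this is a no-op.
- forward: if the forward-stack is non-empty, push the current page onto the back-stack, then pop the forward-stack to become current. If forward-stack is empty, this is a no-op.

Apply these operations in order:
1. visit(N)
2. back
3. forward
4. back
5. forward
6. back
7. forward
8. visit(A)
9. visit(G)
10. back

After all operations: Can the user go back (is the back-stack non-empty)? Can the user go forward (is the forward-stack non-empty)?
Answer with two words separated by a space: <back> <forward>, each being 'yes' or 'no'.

Answer: yes yes

Derivation:
After 1 (visit(N)): cur=N back=1 fwd=0
After 2 (back): cur=HOME back=0 fwd=1
After 3 (forward): cur=N back=1 fwd=0
After 4 (back): cur=HOME back=0 fwd=1
After 5 (forward): cur=N back=1 fwd=0
After 6 (back): cur=HOME back=0 fwd=1
After 7 (forward): cur=N back=1 fwd=0
After 8 (visit(A)): cur=A back=2 fwd=0
After 9 (visit(G)): cur=G back=3 fwd=0
After 10 (back): cur=A back=2 fwd=1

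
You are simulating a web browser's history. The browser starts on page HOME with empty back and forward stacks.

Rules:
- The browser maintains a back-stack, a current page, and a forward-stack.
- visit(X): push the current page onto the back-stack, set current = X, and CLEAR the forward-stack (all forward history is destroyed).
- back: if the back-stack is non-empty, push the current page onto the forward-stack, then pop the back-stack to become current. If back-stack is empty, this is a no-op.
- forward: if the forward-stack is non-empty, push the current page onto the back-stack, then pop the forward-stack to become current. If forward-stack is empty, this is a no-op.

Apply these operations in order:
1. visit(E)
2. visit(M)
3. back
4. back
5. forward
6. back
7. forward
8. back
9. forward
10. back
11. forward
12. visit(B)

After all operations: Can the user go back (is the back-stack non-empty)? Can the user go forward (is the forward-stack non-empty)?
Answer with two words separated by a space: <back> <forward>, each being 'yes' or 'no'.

Answer: yes no

Derivation:
After 1 (visit(E)): cur=E back=1 fwd=0
After 2 (visit(M)): cur=M back=2 fwd=0
After 3 (back): cur=E back=1 fwd=1
After 4 (back): cur=HOME back=0 fwd=2
After 5 (forward): cur=E back=1 fwd=1
After 6 (back): cur=HOME back=0 fwd=2
After 7 (forward): cur=E back=1 fwd=1
After 8 (back): cur=HOME back=0 fwd=2
After 9 (forward): cur=E back=1 fwd=1
After 10 (back): cur=HOME back=0 fwd=2
After 11 (forward): cur=E back=1 fwd=1
After 12 (visit(B)): cur=B back=2 fwd=0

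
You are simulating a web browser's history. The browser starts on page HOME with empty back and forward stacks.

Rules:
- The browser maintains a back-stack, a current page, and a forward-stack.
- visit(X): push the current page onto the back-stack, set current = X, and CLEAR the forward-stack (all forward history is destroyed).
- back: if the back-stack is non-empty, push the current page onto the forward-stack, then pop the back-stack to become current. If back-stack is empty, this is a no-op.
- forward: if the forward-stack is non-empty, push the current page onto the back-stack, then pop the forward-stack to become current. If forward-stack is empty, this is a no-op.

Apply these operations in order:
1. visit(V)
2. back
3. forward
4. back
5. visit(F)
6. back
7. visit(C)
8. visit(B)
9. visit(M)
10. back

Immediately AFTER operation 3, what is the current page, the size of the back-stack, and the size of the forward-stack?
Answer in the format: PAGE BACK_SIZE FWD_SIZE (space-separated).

After 1 (visit(V)): cur=V back=1 fwd=0
After 2 (back): cur=HOME back=0 fwd=1
After 3 (forward): cur=V back=1 fwd=0

V 1 0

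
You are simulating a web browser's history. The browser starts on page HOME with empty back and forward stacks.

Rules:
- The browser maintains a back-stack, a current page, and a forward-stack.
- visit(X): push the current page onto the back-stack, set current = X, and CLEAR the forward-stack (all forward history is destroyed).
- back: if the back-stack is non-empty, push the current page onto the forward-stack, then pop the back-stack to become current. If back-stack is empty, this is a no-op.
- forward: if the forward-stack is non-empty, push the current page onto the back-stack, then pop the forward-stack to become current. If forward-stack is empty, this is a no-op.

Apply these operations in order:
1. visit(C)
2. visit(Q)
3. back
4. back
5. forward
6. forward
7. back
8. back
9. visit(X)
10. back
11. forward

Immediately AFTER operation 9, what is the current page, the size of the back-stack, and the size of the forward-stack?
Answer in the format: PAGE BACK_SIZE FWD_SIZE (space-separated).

After 1 (visit(C)): cur=C back=1 fwd=0
After 2 (visit(Q)): cur=Q back=2 fwd=0
After 3 (back): cur=C back=1 fwd=1
After 4 (back): cur=HOME back=0 fwd=2
After 5 (forward): cur=C back=1 fwd=1
After 6 (forward): cur=Q back=2 fwd=0
After 7 (back): cur=C back=1 fwd=1
After 8 (back): cur=HOME back=0 fwd=2
After 9 (visit(X)): cur=X back=1 fwd=0

X 1 0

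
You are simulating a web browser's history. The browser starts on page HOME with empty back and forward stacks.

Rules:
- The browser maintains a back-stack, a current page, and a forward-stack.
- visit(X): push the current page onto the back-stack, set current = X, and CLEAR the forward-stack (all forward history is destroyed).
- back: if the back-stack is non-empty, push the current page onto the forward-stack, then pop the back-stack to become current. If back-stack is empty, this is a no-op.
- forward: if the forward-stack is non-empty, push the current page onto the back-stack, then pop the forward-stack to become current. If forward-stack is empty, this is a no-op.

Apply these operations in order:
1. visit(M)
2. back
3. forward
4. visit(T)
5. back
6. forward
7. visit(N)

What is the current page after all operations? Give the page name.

After 1 (visit(M)): cur=M back=1 fwd=0
After 2 (back): cur=HOME back=0 fwd=1
After 3 (forward): cur=M back=1 fwd=0
After 4 (visit(T)): cur=T back=2 fwd=0
After 5 (back): cur=M back=1 fwd=1
After 6 (forward): cur=T back=2 fwd=0
After 7 (visit(N)): cur=N back=3 fwd=0

Answer: N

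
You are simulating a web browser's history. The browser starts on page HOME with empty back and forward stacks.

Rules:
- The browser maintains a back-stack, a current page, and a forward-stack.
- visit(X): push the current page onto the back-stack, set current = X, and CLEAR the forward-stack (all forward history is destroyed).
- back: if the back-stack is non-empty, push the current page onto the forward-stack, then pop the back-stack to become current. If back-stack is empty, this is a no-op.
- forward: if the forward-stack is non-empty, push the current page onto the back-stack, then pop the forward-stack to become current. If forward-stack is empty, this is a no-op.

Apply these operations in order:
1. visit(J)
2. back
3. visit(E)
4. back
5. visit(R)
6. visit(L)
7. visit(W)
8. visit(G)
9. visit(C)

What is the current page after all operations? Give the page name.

After 1 (visit(J)): cur=J back=1 fwd=0
After 2 (back): cur=HOME back=0 fwd=1
After 3 (visit(E)): cur=E back=1 fwd=0
After 4 (back): cur=HOME back=0 fwd=1
After 5 (visit(R)): cur=R back=1 fwd=0
After 6 (visit(L)): cur=L back=2 fwd=0
After 7 (visit(W)): cur=W back=3 fwd=0
After 8 (visit(G)): cur=G back=4 fwd=0
After 9 (visit(C)): cur=C back=5 fwd=0

Answer: C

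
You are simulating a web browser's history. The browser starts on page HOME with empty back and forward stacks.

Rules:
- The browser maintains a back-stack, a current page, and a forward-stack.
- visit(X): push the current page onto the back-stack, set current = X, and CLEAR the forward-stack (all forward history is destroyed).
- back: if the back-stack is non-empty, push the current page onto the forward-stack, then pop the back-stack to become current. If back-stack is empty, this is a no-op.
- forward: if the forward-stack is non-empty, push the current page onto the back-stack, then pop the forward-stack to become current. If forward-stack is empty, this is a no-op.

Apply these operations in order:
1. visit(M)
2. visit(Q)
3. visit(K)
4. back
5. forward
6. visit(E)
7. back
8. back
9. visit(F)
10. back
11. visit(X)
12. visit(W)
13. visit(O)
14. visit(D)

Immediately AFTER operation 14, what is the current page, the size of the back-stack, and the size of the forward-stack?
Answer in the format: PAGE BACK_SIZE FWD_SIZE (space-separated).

After 1 (visit(M)): cur=M back=1 fwd=0
After 2 (visit(Q)): cur=Q back=2 fwd=0
After 3 (visit(K)): cur=K back=3 fwd=0
After 4 (back): cur=Q back=2 fwd=1
After 5 (forward): cur=K back=3 fwd=0
After 6 (visit(E)): cur=E back=4 fwd=0
After 7 (back): cur=K back=3 fwd=1
After 8 (back): cur=Q back=2 fwd=2
After 9 (visit(F)): cur=F back=3 fwd=0
After 10 (back): cur=Q back=2 fwd=1
After 11 (visit(X)): cur=X back=3 fwd=0
After 12 (visit(W)): cur=W back=4 fwd=0
After 13 (visit(O)): cur=O back=5 fwd=0
After 14 (visit(D)): cur=D back=6 fwd=0

D 6 0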